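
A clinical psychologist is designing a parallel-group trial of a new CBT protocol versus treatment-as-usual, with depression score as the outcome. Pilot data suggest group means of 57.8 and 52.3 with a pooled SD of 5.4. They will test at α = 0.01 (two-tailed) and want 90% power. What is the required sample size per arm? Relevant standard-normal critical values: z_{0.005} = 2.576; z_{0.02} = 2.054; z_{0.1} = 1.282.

Cohen's d = |M₁ − M₂| / SD_pooled = |57.8 − 52.3| / 5.4 = 5.5 / 5.4 = 1.019.
For two independent groups with equal n: n = 2·((z_{α/2} + z_β) / d)².
z_{α/2} + z_β = 2.576 + 1.282 = 3.858.
n = 2 × (3.858 / 1.019)² = 2 × 3.786² = 2 × 14.33 = 28.7.
Round up to the next whole participant.

n = 29 per group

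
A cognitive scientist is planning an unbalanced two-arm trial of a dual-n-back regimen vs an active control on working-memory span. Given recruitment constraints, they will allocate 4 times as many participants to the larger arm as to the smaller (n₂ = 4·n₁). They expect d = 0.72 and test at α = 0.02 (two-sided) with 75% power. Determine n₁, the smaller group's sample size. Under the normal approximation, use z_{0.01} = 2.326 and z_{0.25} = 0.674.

n₁ = 22

With allocation ratio k = n₂/n₁ = 4, Var(x̄₁−x̄₂) = σ²(1/n₁ + 1/(k·n₁)) = σ²·(k+1)/(k·n₁).
So n₁ = (1 + 1/k)·((z_{α/2} + z_β)/d)² = 1.250 × (3.000/0.72)².
n₁ = 1.250 × 17.36 = 21.7.
Round up: n₁ = 22, giving n₂ = 4 × 22 = 88.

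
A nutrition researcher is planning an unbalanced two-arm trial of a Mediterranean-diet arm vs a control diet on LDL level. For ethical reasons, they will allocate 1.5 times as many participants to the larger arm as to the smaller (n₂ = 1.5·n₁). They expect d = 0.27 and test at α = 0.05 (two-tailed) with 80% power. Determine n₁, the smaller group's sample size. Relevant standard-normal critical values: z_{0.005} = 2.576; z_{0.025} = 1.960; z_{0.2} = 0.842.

With allocation ratio k = n₂/n₁ = 1.5, Var(x̄₁−x̄₂) = σ²(1/n₁ + 1/(k·n₁)) = σ²·(k+1)/(k·n₁).
So n₁ = (1 + 1/k)·((z_{α/2} + z_β)/d)² = 1.667 × (2.802/0.27)².
n₁ = 1.667 × 107.70 = 179.5.
Round up: n₁ = 180, giving n₂ = 1.5 × 180 = 270.

n₁ = 180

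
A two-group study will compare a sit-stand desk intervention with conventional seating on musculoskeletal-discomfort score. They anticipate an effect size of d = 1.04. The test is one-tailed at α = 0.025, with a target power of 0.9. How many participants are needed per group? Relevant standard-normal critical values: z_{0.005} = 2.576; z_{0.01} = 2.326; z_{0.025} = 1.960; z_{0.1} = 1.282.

For two independent groups with equal n: n = 2·((z_{α} + z_β) / d)².
z_{α} + z_β = 1.960 + 1.282 = 3.242.
n = 2 × (3.242 / 1.04)² = 2 × 3.117² = 2 × 9.72 = 19.4.
Round up to the next whole participant.

n = 20 per group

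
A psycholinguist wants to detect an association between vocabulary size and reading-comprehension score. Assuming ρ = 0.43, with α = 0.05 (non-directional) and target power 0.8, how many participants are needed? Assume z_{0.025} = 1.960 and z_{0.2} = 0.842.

n = 41

Fisher's z: C = ½·ln((1+r)/(1−r)) = ½·ln(2.5088) = 0.4599.
n = ((z_{α/2} + z_β)/C)² + 3.
(1.960 + 0.842) / 0.4599 = 2.802 / 0.4599 = 6.093.
n = 6.093² + 3 = 37.12 + 3 = 40.1.
Round up.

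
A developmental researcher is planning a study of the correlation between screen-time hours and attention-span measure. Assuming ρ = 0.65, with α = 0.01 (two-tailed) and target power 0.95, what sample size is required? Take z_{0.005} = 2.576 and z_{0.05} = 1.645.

Fisher's z: C = ½·ln((1+r)/(1−r)) = ½·ln(4.7143) = 0.7753.
n = ((z_{α/2} + z_β)/C)² + 3.
(2.576 + 1.645) / 0.7753 = 4.221 / 0.7753 = 5.444.
n = 5.444² + 3 = 29.64 + 3 = 32.6.
Round up.

n = 33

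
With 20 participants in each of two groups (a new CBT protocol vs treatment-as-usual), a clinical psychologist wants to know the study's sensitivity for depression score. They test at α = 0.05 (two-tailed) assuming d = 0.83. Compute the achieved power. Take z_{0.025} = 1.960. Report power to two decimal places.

power ≈ 0.75

For two equal groups, power = Φ(d·√(n/2) − z_{α/2}).
d·√(n/2) = 0.83 × √(20/2) = 0.83 × 3.162 = 2.625.
z_β = 2.625 − 1.960 = 0.665.
Power = Φ(0.665) = 0.747.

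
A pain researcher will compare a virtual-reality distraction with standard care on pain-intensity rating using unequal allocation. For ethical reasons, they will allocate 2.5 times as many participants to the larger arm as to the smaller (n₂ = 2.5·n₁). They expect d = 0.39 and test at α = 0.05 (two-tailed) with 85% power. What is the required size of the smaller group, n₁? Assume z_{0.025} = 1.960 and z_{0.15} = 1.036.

With allocation ratio k = n₂/n₁ = 2.5, Var(x̄₁−x̄₂) = σ²(1/n₁ + 1/(k·n₁)) = σ²·(k+1)/(k·n₁).
So n₁ = (1 + 1/k)·((z_{α/2} + z_β)/d)² = 1.400 × (2.996/0.39)².
n₁ = 1.400 × 59.01 = 82.6.
Round up: n₁ = 83, giving n₂ = ⌈2.5 × 83⌉ = ⌈207.5⌉ = 208.

n₁ = 83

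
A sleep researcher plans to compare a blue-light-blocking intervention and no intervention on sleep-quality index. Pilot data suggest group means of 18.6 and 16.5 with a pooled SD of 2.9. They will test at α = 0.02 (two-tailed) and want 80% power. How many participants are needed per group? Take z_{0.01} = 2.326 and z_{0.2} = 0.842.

n = 39 per group

Cohen's d = |M₁ − M₂| / SD_pooled = |18.6 − 16.5| / 2.9 = 2.1 / 2.9 = 0.724.
For two independent groups with equal n: n = 2·((z_{α/2} + z_β) / d)².
z_{α/2} + z_β = 2.326 + 0.842 = 3.168.
n = 2 × (3.168 / 0.724)² = 2 × 4.376² = 2 × 19.15 = 38.3.
Round up to the next whole participant.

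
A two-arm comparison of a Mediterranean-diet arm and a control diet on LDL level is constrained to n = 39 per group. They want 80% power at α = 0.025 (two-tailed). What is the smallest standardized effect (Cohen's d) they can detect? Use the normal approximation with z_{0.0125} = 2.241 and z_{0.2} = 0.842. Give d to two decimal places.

d_min ≈ 0.70

For two independent groups of n = 39 each: d_min = (z_{α/2} + z_β)·√(2/n).
z-sum = 2.241 + 0.842 = 3.083.
d_min = 3.083 × √(2/39) = 3.083 × 0.2265 = 0.698.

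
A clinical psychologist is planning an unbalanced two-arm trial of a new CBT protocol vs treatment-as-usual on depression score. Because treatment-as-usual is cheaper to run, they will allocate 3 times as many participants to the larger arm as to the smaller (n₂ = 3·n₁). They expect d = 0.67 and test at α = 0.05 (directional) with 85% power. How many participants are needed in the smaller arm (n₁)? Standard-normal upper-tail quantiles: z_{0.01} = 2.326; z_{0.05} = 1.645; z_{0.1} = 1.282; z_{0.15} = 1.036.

With allocation ratio k = n₂/n₁ = 3, Var(x̄₁−x̄₂) = σ²(1/n₁ + 1/(k·n₁)) = σ²·(k+1)/(k·n₁).
So n₁ = (1 + 1/k)·((z_{α} + z_β)/d)² = 1.333 × (2.681/0.67)².
n₁ = 1.333 × 16.01 = 21.3.
Round up: n₁ = 22, giving n₂ = 3 × 22 = 66.

n₁ = 22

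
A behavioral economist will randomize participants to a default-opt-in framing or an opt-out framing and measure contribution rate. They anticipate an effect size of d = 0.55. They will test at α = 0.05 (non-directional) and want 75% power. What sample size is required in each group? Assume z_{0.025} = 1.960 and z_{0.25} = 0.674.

n = 46 per group

For two independent groups with equal n: n = 2·((z_{α/2} + z_β) / d)².
z_{α/2} + z_β = 1.960 + 0.674 = 2.634.
n = 2 × (2.634 / 0.55)² = 2 × 4.789² = 2 × 22.94 = 45.9.
Round up to the next whole participant.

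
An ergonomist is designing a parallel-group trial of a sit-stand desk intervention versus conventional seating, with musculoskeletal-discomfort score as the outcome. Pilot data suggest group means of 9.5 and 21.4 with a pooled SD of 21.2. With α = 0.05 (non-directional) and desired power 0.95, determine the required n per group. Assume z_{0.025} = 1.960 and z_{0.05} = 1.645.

n = 83 per group

Cohen's d = |M₁ − M₂| / SD_pooled = |9.5 − 21.4| / 21.2 = 11.9 / 21.2 = 0.561.
For two independent groups with equal n: n = 2·((z_{α/2} + z_β) / d)².
z_{α/2} + z_β = 1.960 + 1.645 = 3.605.
n = 2 × (3.605 / 0.561)² = 2 × 6.426² = 2 × 41.29 = 82.6.
Round up to the next whole participant.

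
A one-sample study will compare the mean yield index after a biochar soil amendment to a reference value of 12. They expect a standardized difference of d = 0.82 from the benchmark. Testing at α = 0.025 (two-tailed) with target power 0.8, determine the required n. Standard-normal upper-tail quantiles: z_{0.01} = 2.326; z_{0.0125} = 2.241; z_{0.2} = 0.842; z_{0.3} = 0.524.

For a one-sample test: n = ((z_{α/2} + z_β) / d)².
z_{α/2} + z_β = 2.241 + 0.842 = 3.083.
n = (3.083 / 0.82)² = 3.760² = 14.14.
Round up.

n = 15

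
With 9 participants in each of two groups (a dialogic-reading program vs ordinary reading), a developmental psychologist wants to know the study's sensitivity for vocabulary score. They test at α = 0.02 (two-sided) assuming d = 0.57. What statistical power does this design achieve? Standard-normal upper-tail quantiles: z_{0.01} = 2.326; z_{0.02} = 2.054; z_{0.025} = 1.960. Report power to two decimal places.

For two equal groups, power = Φ(d·√(n/2) − z_{α/2}).
d·√(n/2) = 0.57 × √(9/2) = 0.57 × 2.121 = 1.209.
z_β = 1.209 − 2.326 = -1.117.
Power = Φ(-1.117) = 0.132.

power ≈ 0.13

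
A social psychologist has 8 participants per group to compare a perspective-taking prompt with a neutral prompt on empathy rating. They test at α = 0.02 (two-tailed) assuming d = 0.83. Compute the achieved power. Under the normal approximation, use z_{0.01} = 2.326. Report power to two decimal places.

For two equal groups, power = Φ(d·√(n/2) − z_{α/2}).
d·√(n/2) = 0.83 × √(8/2) = 0.83 × 2.000 = 1.660.
z_β = 1.660 − 2.326 = -0.666.
Power = Φ(-0.666) = 0.253.

power ≈ 0.25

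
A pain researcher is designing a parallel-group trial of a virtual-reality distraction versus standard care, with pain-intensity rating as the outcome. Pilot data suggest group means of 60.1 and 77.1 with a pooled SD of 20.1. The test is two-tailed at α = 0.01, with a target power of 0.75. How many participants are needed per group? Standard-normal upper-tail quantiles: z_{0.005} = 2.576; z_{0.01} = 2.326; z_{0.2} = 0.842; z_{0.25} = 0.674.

n = 30 per group

Cohen's d = |M₁ − M₂| / SD_pooled = |60.1 − 77.1| / 20.1 = 17.0 / 20.1 = 0.846.
For two independent groups with equal n: n = 2·((z_{α/2} + z_β) / d)².
z_{α/2} + z_β = 2.576 + 0.674 = 3.250.
n = 2 × (3.250 / 0.846)² = 2 × 3.842² = 2 × 14.76 = 29.5.
Round up to the next whole participant.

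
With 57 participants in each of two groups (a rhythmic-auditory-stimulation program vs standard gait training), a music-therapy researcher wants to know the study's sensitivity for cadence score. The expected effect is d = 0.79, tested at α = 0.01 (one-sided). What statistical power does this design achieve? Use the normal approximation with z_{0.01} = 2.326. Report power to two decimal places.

For two equal groups, power = Φ(d·√(n/2) − z_{α}).
d·√(n/2) = 0.79 × √(57/2) = 0.79 × 5.339 = 4.217.
z_β = 4.217 − 2.326 = 1.891.
Power = Φ(1.891) = 0.971.

power ≈ 0.97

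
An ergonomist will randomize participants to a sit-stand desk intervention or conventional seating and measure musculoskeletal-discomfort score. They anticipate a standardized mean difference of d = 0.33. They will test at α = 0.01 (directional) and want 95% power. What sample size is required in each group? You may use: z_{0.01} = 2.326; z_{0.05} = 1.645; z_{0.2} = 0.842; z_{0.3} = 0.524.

For two independent groups with equal n: n = 2·((z_{α} + z_β) / d)².
z_{α} + z_β = 2.326 + 1.645 = 3.971.
n = 2 × (3.971 / 0.33)² = 2 × 12.033² = 2 × 144.80 = 289.6.
Round up to the next whole participant.

n = 290 per group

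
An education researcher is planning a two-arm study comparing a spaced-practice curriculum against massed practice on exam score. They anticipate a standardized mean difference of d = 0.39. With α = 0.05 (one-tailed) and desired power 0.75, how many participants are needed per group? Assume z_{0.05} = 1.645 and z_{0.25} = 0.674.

For two independent groups with equal n: n = 2·((z_{α} + z_β) / d)².
z_{α} + z_β = 1.645 + 0.674 = 2.319.
n = 2 × (2.319 / 0.39)² = 2 × 5.946² = 2 × 35.36 = 70.7.
Round up to the next whole participant.

n = 71 per group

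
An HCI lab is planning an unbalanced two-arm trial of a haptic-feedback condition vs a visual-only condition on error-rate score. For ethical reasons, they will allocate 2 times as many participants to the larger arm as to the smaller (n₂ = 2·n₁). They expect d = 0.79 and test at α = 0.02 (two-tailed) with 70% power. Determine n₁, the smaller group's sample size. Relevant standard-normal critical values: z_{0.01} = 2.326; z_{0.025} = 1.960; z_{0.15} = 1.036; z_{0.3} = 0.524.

With allocation ratio k = n₂/n₁ = 2, Var(x̄₁−x̄₂) = σ²(1/n₁ + 1/(k·n₁)) = σ²·(k+1)/(k·n₁).
So n₁ = (1 + 1/k)·((z_{α/2} + z_β)/d)² = 1.500 × (2.850/0.79)².
n₁ = 1.500 × 13.01 = 19.5.
Round up: n₁ = 20, giving n₂ = 2 × 20 = 40.

n₁ = 20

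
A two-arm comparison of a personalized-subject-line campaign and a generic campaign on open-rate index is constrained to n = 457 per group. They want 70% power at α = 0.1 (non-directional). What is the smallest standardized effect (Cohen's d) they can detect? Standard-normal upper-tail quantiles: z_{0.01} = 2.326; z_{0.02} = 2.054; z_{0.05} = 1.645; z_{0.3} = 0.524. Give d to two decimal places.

For two independent groups of n = 457 each: d_min = (z_{α/2} + z_β)·√(2/n).
z-sum = 1.645 + 0.524 = 2.169.
d_min = 2.169 × √(2/457) = 2.169 × 0.0662 = 0.143.

d_min ≈ 0.14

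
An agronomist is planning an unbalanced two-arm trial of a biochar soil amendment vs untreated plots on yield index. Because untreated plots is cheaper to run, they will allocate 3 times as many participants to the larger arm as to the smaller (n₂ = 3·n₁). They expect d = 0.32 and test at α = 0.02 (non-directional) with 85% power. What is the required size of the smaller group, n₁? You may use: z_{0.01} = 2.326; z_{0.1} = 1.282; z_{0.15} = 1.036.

n₁ = 148

With allocation ratio k = n₂/n₁ = 3, Var(x̄₁−x̄₂) = σ²(1/n₁ + 1/(k·n₁)) = σ²·(k+1)/(k·n₁).
So n₁ = (1 + 1/k)·((z_{α/2} + z_β)/d)² = 1.333 × (3.362/0.32)².
n₁ = 1.333 × 110.38 = 147.2.
Round up: n₁ = 148, giving n₂ = 3 × 148 = 444.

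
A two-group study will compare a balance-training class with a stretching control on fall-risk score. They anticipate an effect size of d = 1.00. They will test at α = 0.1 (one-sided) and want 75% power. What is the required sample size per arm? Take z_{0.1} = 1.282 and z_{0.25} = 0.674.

For two independent groups with equal n: n = 2·((z_{α} + z_β) / d)².
z_{α} + z_β = 1.282 + 0.674 = 1.956.
n = 2 × (1.956 / 1.00)² = 2 × 1.956² = 2 × 3.83 = 7.7.
Round up to the next whole participant.

n = 8 per group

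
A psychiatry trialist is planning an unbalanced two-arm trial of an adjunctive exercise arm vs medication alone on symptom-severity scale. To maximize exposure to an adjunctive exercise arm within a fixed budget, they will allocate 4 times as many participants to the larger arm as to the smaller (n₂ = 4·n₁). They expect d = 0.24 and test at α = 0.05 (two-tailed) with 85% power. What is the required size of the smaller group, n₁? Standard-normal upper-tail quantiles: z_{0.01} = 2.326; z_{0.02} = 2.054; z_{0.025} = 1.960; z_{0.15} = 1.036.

n₁ = 195

With allocation ratio k = n₂/n₁ = 4, Var(x̄₁−x̄₂) = σ²(1/n₁ + 1/(k·n₁)) = σ²·(k+1)/(k·n₁).
So n₁ = (1 + 1/k)·((z_{α/2} + z_β)/d)² = 1.250 × (2.996/0.24)².
n₁ = 1.250 × 155.83 = 194.8.
Round up: n₁ = 195, giving n₂ = 4 × 195 = 780.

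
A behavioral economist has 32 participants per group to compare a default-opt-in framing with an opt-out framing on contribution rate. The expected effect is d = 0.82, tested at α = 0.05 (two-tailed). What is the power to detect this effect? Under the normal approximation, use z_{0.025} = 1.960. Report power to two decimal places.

For two equal groups, power = Φ(d·√(n/2) − z_{α/2}).
d·√(n/2) = 0.82 × √(32/2) = 0.82 × 4.000 = 3.280.
z_β = 3.280 − 1.960 = 1.320.
Power = Φ(1.320) = 0.907.

power ≈ 0.91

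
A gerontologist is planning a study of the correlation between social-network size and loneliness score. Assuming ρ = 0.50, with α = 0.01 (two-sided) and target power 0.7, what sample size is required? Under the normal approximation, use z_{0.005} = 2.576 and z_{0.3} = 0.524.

Fisher's z: C = ½·ln((1+r)/(1−r)) = ½·ln(3.0000) = 0.5493.
n = ((z_{α/2} + z_β)/C)² + 3.
(2.576 + 0.524) / 0.5493 = 3.100 / 0.5493 = 5.644.
n = 5.644² + 3 = 31.85 + 3 = 34.8.
Round up.

n = 35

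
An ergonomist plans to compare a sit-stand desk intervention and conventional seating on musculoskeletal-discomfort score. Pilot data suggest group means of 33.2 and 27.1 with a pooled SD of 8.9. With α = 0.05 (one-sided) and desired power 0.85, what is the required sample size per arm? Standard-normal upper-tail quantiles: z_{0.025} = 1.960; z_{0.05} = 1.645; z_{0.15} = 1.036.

n = 31 per group

Cohen's d = |M₁ − M₂| / SD_pooled = |33.2 − 27.1| / 8.9 = 6.1 / 8.9 = 0.685.
For two independent groups with equal n: n = 2·((z_{α} + z_β) / d)².
z_{α} + z_β = 1.645 + 1.036 = 2.681.
n = 2 × (2.681 / 0.685)² = 2 × 3.914² = 2 × 15.32 = 30.6.
Round up to the next whole participant.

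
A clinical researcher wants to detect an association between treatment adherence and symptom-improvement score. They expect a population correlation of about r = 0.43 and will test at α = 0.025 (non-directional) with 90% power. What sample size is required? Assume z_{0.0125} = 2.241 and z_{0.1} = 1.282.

n = 62

Fisher's z: C = ½·ln((1+r)/(1−r)) = ½·ln(2.5088) = 0.4599.
n = ((z_{α/2} + z_β)/C)² + 3.
(2.241 + 1.282) / 0.4599 = 3.523 / 0.4599 = 7.660.
n = 7.660² + 3 = 58.68 + 3 = 61.7.
Round up.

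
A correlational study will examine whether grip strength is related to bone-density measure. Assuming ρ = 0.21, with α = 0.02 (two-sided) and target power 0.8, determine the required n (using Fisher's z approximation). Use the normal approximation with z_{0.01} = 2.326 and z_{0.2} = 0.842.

Fisher's z: C = ½·ln((1+r)/(1−r)) = ½·ln(1.5316) = 0.2132.
n = ((z_{α/2} + z_β)/C)² + 3.
(2.326 + 0.842) / 0.2132 = 3.168 / 0.2132 = 14.859.
n = 14.859² + 3 = 220.80 + 3 = 223.8.
Round up.

n = 224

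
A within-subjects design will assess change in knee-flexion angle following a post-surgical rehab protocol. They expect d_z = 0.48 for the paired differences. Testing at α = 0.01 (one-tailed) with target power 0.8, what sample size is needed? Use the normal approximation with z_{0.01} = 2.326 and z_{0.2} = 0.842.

n = 44 pairs

For a paired (one-sample on differences) test: n = ((z_{α} + z_β) / d)².
z_{α} + z_β = 2.326 + 0.842 = 3.168.
n = (3.168 / 0.48)² = 6.600² = 43.56.
Round up.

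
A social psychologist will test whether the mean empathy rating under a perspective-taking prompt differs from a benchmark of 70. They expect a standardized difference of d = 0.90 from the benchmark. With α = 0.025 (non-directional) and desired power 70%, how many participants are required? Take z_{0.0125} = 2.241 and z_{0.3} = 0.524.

n = 10

For a one-sample test: n = ((z_{α/2} + z_β) / d)².
z_{α/2} + z_β = 2.241 + 0.524 = 2.765.
n = (2.765 / 0.90)² = 3.072² = 9.44.
Round up.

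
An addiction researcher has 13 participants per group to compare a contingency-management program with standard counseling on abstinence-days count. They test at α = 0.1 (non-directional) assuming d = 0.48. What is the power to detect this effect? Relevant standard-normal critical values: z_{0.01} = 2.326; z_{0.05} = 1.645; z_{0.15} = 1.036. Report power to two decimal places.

For two equal groups, power = Φ(d·√(n/2) − z_{α/2}).
d·√(n/2) = 0.48 × √(13/2) = 0.48 × 2.550 = 1.224.
z_β = 1.224 − 1.645 = -0.421.
Power = Φ(-0.421) = 0.337.

power ≈ 0.34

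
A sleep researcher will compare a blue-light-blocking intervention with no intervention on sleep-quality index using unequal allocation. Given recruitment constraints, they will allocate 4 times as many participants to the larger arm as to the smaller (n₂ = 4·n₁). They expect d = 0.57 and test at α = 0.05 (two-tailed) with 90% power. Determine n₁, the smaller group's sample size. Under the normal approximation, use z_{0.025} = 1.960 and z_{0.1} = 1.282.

With allocation ratio k = n₂/n₁ = 4, Var(x̄₁−x̄₂) = σ²(1/n₁ + 1/(k·n₁)) = σ²·(k+1)/(k·n₁).
So n₁ = (1 + 1/k)·((z_{α/2} + z_β)/d)² = 1.250 × (3.242/0.57)².
n₁ = 1.250 × 32.35 = 40.4.
Round up: n₁ = 41, giving n₂ = 4 × 41 = 164.

n₁ = 41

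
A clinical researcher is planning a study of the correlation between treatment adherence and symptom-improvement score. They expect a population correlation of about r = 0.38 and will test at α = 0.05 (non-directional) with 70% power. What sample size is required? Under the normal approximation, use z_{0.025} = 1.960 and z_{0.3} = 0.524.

Fisher's z: C = ½·ln((1+r)/(1−r)) = ½·ln(2.2258) = 0.4001.
n = ((z_{α/2} + z_β)/C)² + 3.
(1.960 + 0.524) / 0.4001 = 2.484 / 0.4001 = 6.208.
n = 6.208² + 3 = 38.54 + 3 = 41.5.
Round up.

n = 42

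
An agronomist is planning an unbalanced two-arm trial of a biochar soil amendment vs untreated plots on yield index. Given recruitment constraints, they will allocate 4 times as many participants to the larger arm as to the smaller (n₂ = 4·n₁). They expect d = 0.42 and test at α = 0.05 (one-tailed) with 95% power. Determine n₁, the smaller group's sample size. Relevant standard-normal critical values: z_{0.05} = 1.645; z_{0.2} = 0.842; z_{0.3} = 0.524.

n₁ = 77

With allocation ratio k = n₂/n₁ = 4, Var(x̄₁−x̄₂) = σ²(1/n₁ + 1/(k·n₁)) = σ²·(k+1)/(k·n₁).
So n₁ = (1 + 1/k)·((z_{α} + z_β)/d)² = 1.250 × (3.290/0.42)².
n₁ = 1.250 × 61.36 = 76.7.
Round up: n₁ = 77, giving n₂ = 4 × 77 = 308.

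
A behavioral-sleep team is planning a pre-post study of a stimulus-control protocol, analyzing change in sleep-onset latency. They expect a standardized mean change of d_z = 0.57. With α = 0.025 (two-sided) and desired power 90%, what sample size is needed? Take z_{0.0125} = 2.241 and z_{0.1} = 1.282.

For a paired (one-sample on differences) test: n = ((z_{α/2} + z_β) / d)².
z_{α/2} + z_β = 2.241 + 1.282 = 3.523.
n = (3.523 / 0.57)² = 6.181² = 38.20.
Round up.

n = 39 pairs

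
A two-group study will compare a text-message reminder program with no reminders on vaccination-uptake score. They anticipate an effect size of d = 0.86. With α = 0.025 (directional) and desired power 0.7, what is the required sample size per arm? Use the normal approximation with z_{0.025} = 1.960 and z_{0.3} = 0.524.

n = 17 per group

For two independent groups with equal n: n = 2·((z_{α} + z_β) / d)².
z_{α} + z_β = 1.960 + 0.524 = 2.484.
n = 2 × (2.484 / 0.86)² = 2 × 2.888² = 2 × 8.34 = 16.7.
Round up to the next whole participant.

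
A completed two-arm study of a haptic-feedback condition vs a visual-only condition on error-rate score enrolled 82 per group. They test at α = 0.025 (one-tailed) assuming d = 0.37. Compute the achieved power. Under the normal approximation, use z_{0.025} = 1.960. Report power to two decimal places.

power ≈ 0.66

For two equal groups, power = Φ(d·√(n/2) − z_{α}).
d·√(n/2) = 0.37 × √(82/2) = 0.37 × 6.403 = 2.369.
z_β = 2.369 − 1.960 = 0.409.
Power = Φ(0.409) = 0.659.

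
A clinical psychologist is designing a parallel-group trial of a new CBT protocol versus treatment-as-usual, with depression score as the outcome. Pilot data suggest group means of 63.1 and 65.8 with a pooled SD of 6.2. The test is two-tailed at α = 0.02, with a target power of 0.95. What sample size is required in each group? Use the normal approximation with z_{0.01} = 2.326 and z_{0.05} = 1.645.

n = 167 per group

Cohen's d = |M₁ − M₂| / SD_pooled = |63.1 − 65.8| / 6.2 = 2.7 / 6.2 = 0.435.
For two independent groups with equal n: n = 2·((z_{α/2} + z_β) / d)².
z_{α/2} + z_β = 2.326 + 1.645 = 3.971.
n = 2 × (3.971 / 0.435)² = 2 × 9.129² = 2 × 83.33 = 166.7.
Round up to the next whole participant.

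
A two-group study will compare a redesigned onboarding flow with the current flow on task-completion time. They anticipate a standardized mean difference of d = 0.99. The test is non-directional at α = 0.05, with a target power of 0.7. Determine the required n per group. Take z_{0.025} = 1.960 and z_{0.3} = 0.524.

For two independent groups with equal n: n = 2·((z_{α/2} + z_β) / d)².
z_{α/2} + z_β = 1.960 + 0.524 = 2.484.
n = 2 × (2.484 / 0.99)² = 2 × 2.509² = 2 × 6.30 = 12.6.
Round up to the next whole participant.

n = 13 per group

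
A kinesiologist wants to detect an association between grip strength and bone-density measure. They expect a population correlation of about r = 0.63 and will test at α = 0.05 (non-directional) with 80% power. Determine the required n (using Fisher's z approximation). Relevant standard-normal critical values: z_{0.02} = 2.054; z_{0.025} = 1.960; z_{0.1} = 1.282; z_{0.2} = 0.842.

n = 18

Fisher's z: C = ½·ln((1+r)/(1−r)) = ½·ln(4.4054) = 0.7414.
n = ((z_{α/2} + z_β)/C)² + 3.
(1.960 + 0.842) / 0.7414 = 2.802 / 0.7414 = 3.779.
n = 3.779² + 3 = 14.28 + 3 = 17.3.
Round up.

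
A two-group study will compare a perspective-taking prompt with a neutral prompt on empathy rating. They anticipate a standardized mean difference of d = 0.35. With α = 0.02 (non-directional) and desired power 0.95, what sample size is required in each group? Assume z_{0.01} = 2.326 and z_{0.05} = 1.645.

n = 258 per group

For two independent groups with equal n: n = 2·((z_{α/2} + z_β) / d)².
z_{α/2} + z_β = 2.326 + 1.645 = 3.971.
n = 2 × (3.971 / 0.35)² = 2 × 11.346² = 2 × 128.73 = 257.5.
Round up to the next whole participant.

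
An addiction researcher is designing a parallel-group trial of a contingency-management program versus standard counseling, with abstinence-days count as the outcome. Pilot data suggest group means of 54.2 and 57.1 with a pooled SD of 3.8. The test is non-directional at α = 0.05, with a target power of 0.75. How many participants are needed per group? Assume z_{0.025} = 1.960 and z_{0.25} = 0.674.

n = 24 per group

Cohen's d = |M₁ − M₂| / SD_pooled = |54.2 − 57.1| / 3.8 = 2.9 / 3.8 = 0.763.
For two independent groups with equal n: n = 2·((z_{α/2} + z_β) / d)².
z_{α/2} + z_β = 1.960 + 0.674 = 2.634.
n = 2 × (2.634 / 0.763)² = 2 × 3.452² = 2 × 11.92 = 23.8.
Round up to the next whole participant.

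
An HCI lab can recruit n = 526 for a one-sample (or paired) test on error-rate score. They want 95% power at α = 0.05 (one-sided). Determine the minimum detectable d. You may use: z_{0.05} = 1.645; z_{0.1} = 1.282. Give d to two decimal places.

For a single sample (or paired design) of n = 526: d_min = (z_{α} + z_β)/√n.
z-sum = 1.645 + 1.645 = 3.290.
d_min = 3.290 / √526 = 3.290 / 22.935 = 0.143.

d_min ≈ 0.14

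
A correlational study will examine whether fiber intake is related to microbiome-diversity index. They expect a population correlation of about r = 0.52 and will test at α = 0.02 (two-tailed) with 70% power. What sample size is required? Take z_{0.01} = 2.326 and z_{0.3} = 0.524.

n = 28

Fisher's z: C = ½·ln((1+r)/(1−r)) = ½·ln(3.1667) = 0.5763.
n = ((z_{α/2} + z_β)/C)² + 3.
(2.326 + 0.524) / 0.5763 = 2.850 / 0.5763 = 4.945.
n = 4.945² + 3 = 24.46 + 3 = 27.5.
Round up.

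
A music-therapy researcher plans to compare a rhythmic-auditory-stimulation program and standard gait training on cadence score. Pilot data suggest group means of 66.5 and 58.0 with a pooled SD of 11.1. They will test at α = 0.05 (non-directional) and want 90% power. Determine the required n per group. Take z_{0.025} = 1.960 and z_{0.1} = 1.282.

Cohen's d = |M₁ − M₂| / SD_pooled = |66.5 − 58.0| / 11.1 = 8.5 / 11.1 = 0.766.
For two independent groups with equal n: n = 2·((z_{α/2} + z_β) / d)².
z_{α/2} + z_β = 1.960 + 1.282 = 3.242.
n = 2 × (3.242 / 0.766)² = 2 × 4.232² = 2 × 17.91 = 35.8.
Round up to the next whole participant.

n = 36 per group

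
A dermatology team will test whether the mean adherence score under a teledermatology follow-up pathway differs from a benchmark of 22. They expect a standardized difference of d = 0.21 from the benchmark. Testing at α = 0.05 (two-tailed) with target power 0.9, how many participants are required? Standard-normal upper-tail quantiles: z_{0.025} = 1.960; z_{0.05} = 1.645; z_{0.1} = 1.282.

For a one-sample test: n = ((z_{α/2} + z_β) / d)².
z_{α/2} + z_β = 1.960 + 1.282 = 3.242.
n = (3.242 / 0.21)² = 15.438² = 238.33.
Round up.

n = 239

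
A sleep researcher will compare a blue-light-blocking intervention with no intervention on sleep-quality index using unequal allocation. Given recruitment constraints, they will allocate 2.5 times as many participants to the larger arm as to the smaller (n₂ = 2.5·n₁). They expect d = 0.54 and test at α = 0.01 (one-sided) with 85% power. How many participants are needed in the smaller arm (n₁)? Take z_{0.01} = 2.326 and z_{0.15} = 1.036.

With allocation ratio k = n₂/n₁ = 2.5, Var(x̄₁−x̄₂) = σ²(1/n₁ + 1/(k·n₁)) = σ²·(k+1)/(k·n₁).
So n₁ = (1 + 1/k)·((z_{α} + z_β)/d)² = 1.400 × (3.362/0.54)².
n₁ = 1.400 × 38.76 = 54.3.
Round up: n₁ = 55, giving n₂ = ⌈2.5 × 55⌉ = ⌈137.5⌉ = 138.

n₁ = 55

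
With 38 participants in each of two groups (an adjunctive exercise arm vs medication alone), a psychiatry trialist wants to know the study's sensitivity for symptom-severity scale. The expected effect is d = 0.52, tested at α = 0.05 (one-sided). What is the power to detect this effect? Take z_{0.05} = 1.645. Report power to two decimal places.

power ≈ 0.73

For two equal groups, power = Φ(d·√(n/2) − z_{α}).
d·√(n/2) = 0.52 × √(38/2) = 0.52 × 4.359 = 2.267.
z_β = 2.267 − 1.645 = 0.622.
Power = Φ(0.622) = 0.733.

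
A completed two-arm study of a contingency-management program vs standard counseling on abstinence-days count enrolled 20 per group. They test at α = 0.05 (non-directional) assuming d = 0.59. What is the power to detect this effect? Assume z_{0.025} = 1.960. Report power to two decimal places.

For two equal groups, power = Φ(d·√(n/2) − z_{α/2}).
d·√(n/2) = 0.59 × √(20/2) = 0.59 × 3.162 = 1.866.
z_β = 1.866 − 1.960 = -0.094.
Power = Φ(-0.094) = 0.462.

power ≈ 0.46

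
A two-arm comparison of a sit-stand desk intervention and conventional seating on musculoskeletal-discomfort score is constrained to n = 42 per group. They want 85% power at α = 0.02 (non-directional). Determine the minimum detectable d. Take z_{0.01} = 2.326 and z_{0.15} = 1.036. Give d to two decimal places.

For two independent groups of n = 42 each: d_min = (z_{α/2} + z_β)·√(2/n).
z-sum = 2.326 + 1.036 = 3.362.
d_min = 3.362 × √(2/42) = 3.362 × 0.2182 = 0.734.

d_min ≈ 0.73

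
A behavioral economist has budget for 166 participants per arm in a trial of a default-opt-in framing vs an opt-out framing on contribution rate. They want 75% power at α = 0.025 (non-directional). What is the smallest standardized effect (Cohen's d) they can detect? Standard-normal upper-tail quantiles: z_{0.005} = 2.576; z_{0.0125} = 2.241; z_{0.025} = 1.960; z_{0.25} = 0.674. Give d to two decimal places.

d_min ≈ 0.32

For two independent groups of n = 166 each: d_min = (z_{α/2} + z_β)·√(2/n).
z-sum = 2.241 + 0.674 = 2.915.
d_min = 2.915 × √(2/166) = 2.915 × 0.1098 = 0.320.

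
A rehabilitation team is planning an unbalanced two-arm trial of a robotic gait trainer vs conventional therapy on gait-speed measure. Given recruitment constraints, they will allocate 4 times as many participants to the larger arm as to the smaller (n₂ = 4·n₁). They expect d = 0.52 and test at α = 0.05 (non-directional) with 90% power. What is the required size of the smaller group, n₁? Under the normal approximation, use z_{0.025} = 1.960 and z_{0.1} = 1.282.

With allocation ratio k = n₂/n₁ = 4, Var(x̄₁−x̄₂) = σ²(1/n₁ + 1/(k·n₁)) = σ²·(k+1)/(k·n₁).
So n₁ = (1 + 1/k)·((z_{α/2} + z_β)/d)² = 1.250 × (3.242/0.52)².
n₁ = 1.250 × 38.87 = 48.6.
Round up: n₁ = 49, giving n₂ = 4 × 49 = 196.

n₁ = 49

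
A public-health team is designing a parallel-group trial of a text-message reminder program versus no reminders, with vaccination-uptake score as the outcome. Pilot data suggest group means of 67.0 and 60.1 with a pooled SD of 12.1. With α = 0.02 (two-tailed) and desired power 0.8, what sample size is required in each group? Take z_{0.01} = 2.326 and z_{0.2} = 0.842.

Cohen's d = |M₁ − M₂| / SD_pooled = |67.0 − 60.1| / 12.1 = 6.9 / 12.1 = 0.570.
For two independent groups with equal n: n = 2·((z_{α/2} + z_β) / d)².
z_{α/2} + z_β = 2.326 + 0.842 = 3.168.
n = 2 × (3.168 / 0.570)² = 2 × 5.558² = 2 × 30.89 = 61.8.
Round up to the next whole participant.

n = 62 per group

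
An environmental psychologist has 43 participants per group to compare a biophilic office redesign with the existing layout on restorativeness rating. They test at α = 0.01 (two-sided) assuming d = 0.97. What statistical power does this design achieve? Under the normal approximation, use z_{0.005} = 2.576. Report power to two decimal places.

power ≈ 0.97

For two equal groups, power = Φ(d·√(n/2) − z_{α/2}).
d·√(n/2) = 0.97 × √(43/2) = 0.97 × 4.637 = 4.498.
z_β = 4.498 − 2.576 = 1.922.
Power = Φ(1.922) = 0.973.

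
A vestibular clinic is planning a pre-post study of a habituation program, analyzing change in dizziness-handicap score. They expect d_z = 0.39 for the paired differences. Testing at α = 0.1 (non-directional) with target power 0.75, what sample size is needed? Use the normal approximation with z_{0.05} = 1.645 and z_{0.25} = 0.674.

For a paired (one-sample on differences) test: n = ((z_{α/2} + z_β) / d)².
z_{α/2} + z_β = 1.645 + 0.674 = 2.319.
n = (2.319 / 0.39)² = 5.946² = 35.36.
Round up.

n = 36 pairs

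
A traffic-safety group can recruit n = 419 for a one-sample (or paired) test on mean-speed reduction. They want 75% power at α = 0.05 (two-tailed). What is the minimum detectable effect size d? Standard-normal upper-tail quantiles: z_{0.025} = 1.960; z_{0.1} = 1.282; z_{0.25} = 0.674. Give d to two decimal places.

d_min ≈ 0.13

For a single sample (or paired design) of n = 419: d_min = (z_{α/2} + z_β)/√n.
z-sum = 1.960 + 0.674 = 2.634.
d_min = 2.634 / √419 = 2.634 / 20.469 = 0.129.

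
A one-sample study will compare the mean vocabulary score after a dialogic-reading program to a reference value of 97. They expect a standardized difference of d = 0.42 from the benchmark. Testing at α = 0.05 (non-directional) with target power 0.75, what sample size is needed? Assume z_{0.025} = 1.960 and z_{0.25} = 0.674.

For a one-sample test: n = ((z_{α/2} + z_β) / d)².
z_{α/2} + z_β = 1.960 + 0.674 = 2.634.
n = (2.634 / 0.42)² = 6.271² = 39.33.
Round up.

n = 40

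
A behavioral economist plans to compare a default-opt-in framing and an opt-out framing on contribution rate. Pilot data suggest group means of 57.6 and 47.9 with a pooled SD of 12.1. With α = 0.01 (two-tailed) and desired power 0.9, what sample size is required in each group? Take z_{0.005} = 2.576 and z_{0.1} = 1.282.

n = 47 per group

Cohen's d = |M₁ − M₂| / SD_pooled = |57.6 − 47.9| / 12.1 = 9.7 / 12.1 = 0.802.
For two independent groups with equal n: n = 2·((z_{α/2} + z_β) / d)².
z_{α/2} + z_β = 2.576 + 1.282 = 3.858.
n = 2 × (3.858 / 0.802)² = 2 × 4.810² = 2 × 23.14 = 46.3.
Round up to the next whole participant.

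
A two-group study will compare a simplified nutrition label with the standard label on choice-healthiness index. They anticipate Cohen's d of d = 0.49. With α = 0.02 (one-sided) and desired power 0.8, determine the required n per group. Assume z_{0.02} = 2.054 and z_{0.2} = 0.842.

n = 70 per group

For two independent groups with equal n: n = 2·((z_{α} + z_β) / d)².
z_{α} + z_β = 2.054 + 0.842 = 2.896.
n = 2 × (2.896 / 0.49)² = 2 × 5.910² = 2 × 34.93 = 69.9.
Round up to the next whole participant.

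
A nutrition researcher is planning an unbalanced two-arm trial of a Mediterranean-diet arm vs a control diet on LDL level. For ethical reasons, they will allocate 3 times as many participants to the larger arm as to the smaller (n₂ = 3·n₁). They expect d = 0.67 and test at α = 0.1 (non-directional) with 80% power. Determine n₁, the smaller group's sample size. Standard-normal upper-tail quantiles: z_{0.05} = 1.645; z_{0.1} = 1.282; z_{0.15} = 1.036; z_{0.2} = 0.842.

n₁ = 19

With allocation ratio k = n₂/n₁ = 3, Var(x̄₁−x̄₂) = σ²(1/n₁ + 1/(k·n₁)) = σ²·(k+1)/(k·n₁).
So n₁ = (1 + 1/k)·((z_{α/2} + z_β)/d)² = 1.333 × (2.487/0.67)².
n₁ = 1.333 × 13.78 = 18.4.
Round up: n₁ = 19, giving n₂ = 3 × 19 = 57.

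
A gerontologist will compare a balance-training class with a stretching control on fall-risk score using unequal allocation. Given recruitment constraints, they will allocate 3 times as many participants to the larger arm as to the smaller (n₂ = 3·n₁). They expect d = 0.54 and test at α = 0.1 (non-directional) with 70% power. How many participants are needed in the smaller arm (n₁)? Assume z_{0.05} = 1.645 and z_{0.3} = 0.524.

n₁ = 22

With allocation ratio k = n₂/n₁ = 3, Var(x̄₁−x̄₂) = σ²(1/n₁ + 1/(k·n₁)) = σ²·(k+1)/(k·n₁).
So n₁ = (1 + 1/k)·((z_{α/2} + z_β)/d)² = 1.333 × (2.169/0.54)².
n₁ = 1.333 × 16.13 = 21.5.
Round up: n₁ = 22, giving n₂ = 3 × 22 = 66.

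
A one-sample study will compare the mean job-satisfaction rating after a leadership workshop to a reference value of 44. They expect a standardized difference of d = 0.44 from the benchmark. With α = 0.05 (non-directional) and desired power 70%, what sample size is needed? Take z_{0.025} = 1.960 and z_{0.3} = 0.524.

For a one-sample test: n = ((z_{α/2} + z_β) / d)².
z_{α/2} + z_β = 1.960 + 0.524 = 2.484.
n = (2.484 / 0.44)² = 5.645² = 31.87.
Round up.

n = 32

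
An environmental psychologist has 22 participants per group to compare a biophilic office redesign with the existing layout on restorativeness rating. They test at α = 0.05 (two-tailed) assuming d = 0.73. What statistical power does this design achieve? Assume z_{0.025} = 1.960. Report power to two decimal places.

power ≈ 0.68

For two equal groups, power = Φ(d·√(n/2) − z_{α/2}).
d·√(n/2) = 0.73 × √(22/2) = 0.73 × 3.317 = 2.421.
z_β = 2.421 − 1.960 = 0.461.
Power = Φ(0.461) = 0.678.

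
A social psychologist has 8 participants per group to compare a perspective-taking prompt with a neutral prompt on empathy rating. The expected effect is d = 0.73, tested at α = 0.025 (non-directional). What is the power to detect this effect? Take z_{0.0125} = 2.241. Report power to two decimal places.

For two equal groups, power = Φ(d·√(n/2) − z_{α/2}).
d·√(n/2) = 0.73 × √(8/2) = 0.73 × 2.000 = 1.460.
z_β = 1.460 − 2.241 = -0.781.
Power = Φ(-0.781) = 0.217.

power ≈ 0.22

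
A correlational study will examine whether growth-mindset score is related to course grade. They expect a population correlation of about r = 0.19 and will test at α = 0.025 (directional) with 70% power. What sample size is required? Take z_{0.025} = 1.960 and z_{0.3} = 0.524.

n = 170

Fisher's z: C = ½·ln((1+r)/(1−r)) = ½·ln(1.4691) = 0.1923.
n = ((z_{α} + z_β)/C)² + 3.
(1.960 + 0.524) / 0.1923 = 2.484 / 0.1923 = 12.917.
n = 12.917² + 3 = 166.86 + 3 = 169.9.
Round up.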